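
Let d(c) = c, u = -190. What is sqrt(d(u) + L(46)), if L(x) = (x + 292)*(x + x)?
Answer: 3*sqrt(3434) ≈ 175.80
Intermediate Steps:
L(x) = 2*x*(292 + x) (L(x) = (292 + x)*(2*x) = 2*x*(292 + x))
sqrt(d(u) + L(46)) = sqrt(-190 + 2*46*(292 + 46)) = sqrt(-190 + 2*46*338) = sqrt(-190 + 31096) = sqrt(30906) = 3*sqrt(3434)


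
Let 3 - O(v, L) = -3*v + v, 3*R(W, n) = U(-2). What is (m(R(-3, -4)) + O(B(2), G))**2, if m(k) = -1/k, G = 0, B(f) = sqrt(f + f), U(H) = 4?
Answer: 625/16 ≈ 39.063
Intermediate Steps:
R(W, n) = 4/3 (R(W, n) = (1/3)*4 = 4/3)
B(f) = sqrt(2)*sqrt(f) (B(f) = sqrt(2*f) = sqrt(2)*sqrt(f))
O(v, L) = 3 + 2*v (O(v, L) = 3 - (-3*v + v) = 3 - (-2)*v = 3 + 2*v)
(m(R(-3, -4)) + O(B(2), G))**2 = (-1/4/3 + (3 + 2*(sqrt(2)*sqrt(2))))**2 = (-1*3/4 + (3 + 2*2))**2 = (-3/4 + (3 + 4))**2 = (-3/4 + 7)**2 = (25/4)**2 = 625/16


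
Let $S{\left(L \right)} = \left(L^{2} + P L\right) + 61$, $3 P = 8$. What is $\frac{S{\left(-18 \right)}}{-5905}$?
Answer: $- \frac{337}{5905} \approx -0.05707$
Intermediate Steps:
$P = \frac{8}{3}$ ($P = \frac{1}{3} \cdot 8 = \frac{8}{3} \approx 2.6667$)
$S{\left(L \right)} = 61 + L^{2} + \frac{8 L}{3}$ ($S{\left(L \right)} = \left(L^{2} + \frac{8 L}{3}\right) + 61 = 61 + L^{2} + \frac{8 L}{3}$)
$\frac{S{\left(-18 \right)}}{-5905} = \frac{61 + \left(-18\right)^{2} + \frac{8}{3} \left(-18\right)}{-5905} = \left(61 + 324 - 48\right) \left(- \frac{1}{5905}\right) = 337 \left(- \frac{1}{5905}\right) = - \frac{337}{5905}$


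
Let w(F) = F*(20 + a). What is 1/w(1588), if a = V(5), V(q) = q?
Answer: 1/39700 ≈ 2.5189e-5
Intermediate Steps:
a = 5
w(F) = 25*F (w(F) = F*(20 + 5) = F*25 = 25*F)
1/w(1588) = 1/(25*1588) = 1/39700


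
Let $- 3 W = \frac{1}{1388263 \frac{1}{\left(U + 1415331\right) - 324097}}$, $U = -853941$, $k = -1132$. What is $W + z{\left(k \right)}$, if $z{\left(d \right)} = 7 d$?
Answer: $- \frac{33002025329}{4164789} \approx -7924.1$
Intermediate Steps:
$W = - \frac{237293}{4164789}$ ($W = - \frac{1}{3 \frac{1388263}{\left(-853941 + 1415331\right) - 324097}} = - \frac{1}{3 \frac{1388263}{561390 - 324097}} = - \frac{1}{3 \cdot \frac{1388263}{237293}} = \left(- \frac{1}{3}\right) \frac{237293}{1388263} = - \frac{237293}{4164789} \approx -0.056976$)
$W + z{\left(k \right)} = - \frac{237293}{4164789} + 7 \left(-1132\right) = - \frac{237293}{4164789} - 7924 = - \frac{33002025329}{4164789}$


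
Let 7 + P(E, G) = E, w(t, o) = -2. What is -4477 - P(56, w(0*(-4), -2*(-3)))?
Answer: -4526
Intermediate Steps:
P(E, G) = -7 + E
-4477 - P(56, w(0*(-4), -2*(-3))) = -4477 - (-7 + 56) = -4477 - 1*49 = -4477 - 49 = -4526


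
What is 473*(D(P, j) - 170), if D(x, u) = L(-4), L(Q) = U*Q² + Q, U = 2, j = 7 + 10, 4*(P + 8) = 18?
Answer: -67166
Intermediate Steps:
P = -7/2 (P = -8 + (¼)*18 = -8 + 9/2 = -7/2 ≈ -3.5000)
j = 17
L(Q) = Q + 2*Q² (L(Q) = 2*Q² + Q = Q + 2*Q²)
D(x, u) = 28 (D(x, u) = -4*(1 + 2*(-4)) = -4*(1 - 8) = -4*(-7) = 28)
473*(D(P, j) - 170) = 473*(28 - 170) = 473*(-142) = -67166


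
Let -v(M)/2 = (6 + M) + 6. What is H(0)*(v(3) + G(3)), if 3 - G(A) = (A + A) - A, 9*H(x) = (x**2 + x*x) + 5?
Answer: -50/3 ≈ -16.667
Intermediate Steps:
H(x) = 5/9 + 2*x**2/9 (H(x) = ((x**2 + x*x) + 5)/9 = ((x**2 + x**2) + 5)/9 = (2*x**2 + 5)/9 = (5 + 2*x**2)/9 = 5/9 + 2*x**2/9)
G(A) = 3 - A (G(A) = 3 - ((A + A) - A) = 3 - (2*A - A) = 3 - A)
v(M) = -24 - 2*M (v(M) = -2*((6 + M) + 6) = -2*(12 + M) = -24 - 2*M)
H(0)*(v(3) + G(3)) = (5/9 + (2/9)*0**2)*((-24 - 2*3) + (3 - 1*3)) = (5/9 + (2/9)*0)*((-24 - 6) + (3 - 3)) = (5/9 + 0)*(-30 + 0) = (5/9)*(-30) = -50/3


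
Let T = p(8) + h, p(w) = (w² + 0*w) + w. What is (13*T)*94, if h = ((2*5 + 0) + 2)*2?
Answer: 117312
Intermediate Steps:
p(w) = w + w² (p(w) = (w² + 0) + w = w² + w = w + w²)
h = 24 (h = ((10 + 0) + 2)*2 = (10 + 2)*2 = 12*2 = 24)
T = 96 (T = 8*(1 + 8) + 24 = 8*9 + 24 = 72 + 24 = 96)
(13*T)*94 = (13*96)*94 = 1248*94 = 117312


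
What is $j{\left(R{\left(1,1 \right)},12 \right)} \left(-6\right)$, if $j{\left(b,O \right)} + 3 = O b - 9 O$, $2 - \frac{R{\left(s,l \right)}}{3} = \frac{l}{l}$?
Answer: $450$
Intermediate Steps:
$R{\left(s,l \right)} = 3$ ($R{\left(s,l \right)} = 6 - 3 \frac{l}{l} = 6 - 3 = 3$)
$j{\left(b,O \right)} = -3 - 9 O + O b$ ($j{\left(b,O \right)} = -3 + \left(O b - 9 O\right) = -3 + \left(- 9 O + O b\right) = -3 - 9 O + O b$)
$j{\left(R{\left(1,1 \right)},12 \right)} \left(-6\right) = \left(-3 - 108 + 12 \cdot 3\right) \left(-6\right) = \left(-3 - 108 + 36\right) \left(-6\right) = \left(-75\right) \left(-6\right) = 450$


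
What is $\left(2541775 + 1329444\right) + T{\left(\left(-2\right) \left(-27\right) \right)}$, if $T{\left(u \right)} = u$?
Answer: $3871273$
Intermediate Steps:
$\left(2541775 + 1329444\right) + T{\left(\left(-2\right) \left(-27\right) \right)} = \left(2541775 + 1329444\right) - -54 = 3871219 + 54 = 3871273$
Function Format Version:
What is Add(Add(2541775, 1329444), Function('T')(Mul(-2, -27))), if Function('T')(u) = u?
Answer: 3871273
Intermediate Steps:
Add(Add(2541775, 1329444), Function('T')(Mul(-2, -27))) = Add(Add(2541775, 1329444), Mul(-2, -27)) = Add(3871219, 54) = 3871273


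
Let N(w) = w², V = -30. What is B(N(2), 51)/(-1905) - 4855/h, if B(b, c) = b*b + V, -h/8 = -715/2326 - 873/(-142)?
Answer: 763753111979/7349749080 ≈ 103.92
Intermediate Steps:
h = -3858136/82573 (h = -8*(-715/2326 - 873/(-142)) = -8*(-715*1/2326 - 873*(-1/142)) = -8*(-715/2326 + 873/142) = -8*482267/82573 = -3858136/82573 ≈ -46.724)
B(b, c) = -30 + b² (B(b, c) = b*b - 30 = b² - 30 = -30 + b²)
B(N(2), 51)/(-1905) - 4855/h = (-30 + (2²)²)/(-1905) - 4855/(-3858136/82573) = (-30 + 4²)*(-1/1905) - 4855*(-82573/3858136) = (-30 + 16)*(-1/1905) + 400891915/3858136 = -14*(-1/1905) + 400891915/3858136 = 14/1905 + 400891915/3858136 = 763753111979/7349749080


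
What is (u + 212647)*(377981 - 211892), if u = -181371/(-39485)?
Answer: 1394574288342774/39485 ≈ 3.5319e+10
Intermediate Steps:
u = 181371/39485 (u = -181371*(-1/39485) = 181371/39485 ≈ 4.5934)
(u + 212647)*(377981 - 211892) = (181371/39485 + 212647)*(377981 - 211892) = (8396548166/39485)*166089 = 1394574288342774/39485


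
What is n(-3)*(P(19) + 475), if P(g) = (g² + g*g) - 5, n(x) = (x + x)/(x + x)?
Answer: 1192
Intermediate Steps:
n(x) = 1 (n(x) = (2*x)/((2*x)) = (2*x)*(1/(2*x)) = 1)
P(g) = -5 + 2*g² (P(g) = (g² + g²) - 5 = 2*g² - 5 = -5 + 2*g²)
n(-3)*(P(19) + 475) = 1*((-5 + 2*19²) + 475) = 1*((-5 + 2*361) + 475) = 1*((-5 + 722) + 475) = 1*(717 + 475) = 1*1192 = 1192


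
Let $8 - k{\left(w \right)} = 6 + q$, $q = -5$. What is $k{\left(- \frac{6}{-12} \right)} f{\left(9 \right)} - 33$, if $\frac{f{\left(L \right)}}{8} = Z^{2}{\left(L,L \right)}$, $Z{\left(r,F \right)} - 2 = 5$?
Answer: $2711$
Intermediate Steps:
$Z{\left(r,F \right)} = 7$ ($Z{\left(r,F \right)} = 2 + 5 = 7$)
$k{\left(w \right)} = 7$ ($k{\left(w \right)} = 8 - \left(6 - 5\right) = 8 - 1 = 7$)
$f{\left(L \right)} = 392$ ($f{\left(L \right)} = 8 \cdot 7^{2} = 8 \cdot 49 = 392$)
$k{\left(- \frac{6}{-12} \right)} f{\left(9 \right)} - 33 = 7 \cdot 392 - 33 = 2744 - 33 = 2711$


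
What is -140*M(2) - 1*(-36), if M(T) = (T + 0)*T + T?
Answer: -804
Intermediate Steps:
M(T) = T + T² (M(T) = T*T + T = T² + T = T + T²)
-140*M(2) - 1*(-36) = -280*(1 + 2) - 1*(-36) = -280*3 + 36 = -140*6 + 36 = -840 + 36 = -804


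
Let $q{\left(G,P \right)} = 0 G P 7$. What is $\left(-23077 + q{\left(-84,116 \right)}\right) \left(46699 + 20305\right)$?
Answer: $-1546251308$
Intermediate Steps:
$q{\left(G,P \right)} = 0$ ($q{\left(G,P \right)} = 0 P 7 = 0 \cdot 7 = 0$)
$\left(-23077 + q{\left(-84,116 \right)}\right) \left(46699 + 20305\right) = \left(-23077 + 0\right) \left(46699 + 20305\right) = \left(-23077\right) 67004 = -1546251308$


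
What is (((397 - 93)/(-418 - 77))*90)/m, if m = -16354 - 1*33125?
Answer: 608/544269 ≈ 0.0011171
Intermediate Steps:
m = -49479 (m = -16354 - 33125 = -49479)
(((397 - 93)/(-418 - 77))*90)/m = (((397 - 93)/(-418 - 77))*90)/(-49479) = ((304/(-495))*90)*(-1/49479) = ((304*(-1/495))*90)*(-1/49479) = -304/495*90*(-1/49479) = -608/11*(-1/49479) = 608/544269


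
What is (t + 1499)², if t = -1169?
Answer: 108900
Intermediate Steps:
(t + 1499)² = (-1169 + 1499)² = 330² = 108900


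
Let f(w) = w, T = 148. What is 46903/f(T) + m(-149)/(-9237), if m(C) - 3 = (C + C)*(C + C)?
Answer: 420099575/1367076 ≈ 307.30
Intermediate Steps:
m(C) = 3 + 4*C² (m(C) = 3 + (C + C)*(C + C) = 3 + (2*C)*(2*C) = 3 + 4*C²)
46903/f(T) + m(-149)/(-9237) = 46903/148 + (3 + 4*(-149)²)/(-9237) = 46903*(1/148) + (3 + 4*22201)*(-1/9237) = 46903/148 + (3 + 88804)*(-1/9237) = 46903/148 + 88807*(-1/9237) = 46903/148 - 88807/9237 = 420099575/1367076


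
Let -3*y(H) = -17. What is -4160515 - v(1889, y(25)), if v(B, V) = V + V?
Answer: -12481579/3 ≈ -4.1605e+6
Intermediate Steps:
y(H) = 17/3 (y(H) = -1/3*(-17) = 17/3)
v(B, V) = 2*V
-4160515 - v(1889, y(25)) = -4160515 - 2*17/3 = -4160515 - 1*34/3 = -4160515 - 34/3 = -12481579/3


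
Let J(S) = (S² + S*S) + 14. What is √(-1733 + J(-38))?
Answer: √1169 ≈ 34.191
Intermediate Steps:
J(S) = 14 + 2*S² (J(S) = (S² + S²) + 14 = 2*S² + 14 = 14 + 2*S²)
√(-1733 + J(-38)) = √(-1733 + (14 + 2*(-38)²)) = √(-1733 + (14 + 2*1444)) = √(-1733 + (14 + 2888)) = √(-1733 + 2902) = √1169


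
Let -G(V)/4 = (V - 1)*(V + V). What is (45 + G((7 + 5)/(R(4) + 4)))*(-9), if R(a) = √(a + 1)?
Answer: 130707/121 - 73440*√5/121 ≈ -276.94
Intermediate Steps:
R(a) = √(1 + a)
G(V) = -8*V*(-1 + V) (G(V) = -4*(V - 1)*(V + V) = -4*(-1 + V)*2*V = -8*V*(-1 + V))
(45 + G((7 + 5)/(R(4) + 4)))*(-9) = (45 + 8*((7 + 5)/(√(1 + 4) + 4))*(1 - (7 + 5)/(√(1 + 4) + 4)))*(-9) = (45 + 8*(12/(√5 + 4))*(1 - 12/(√5 + 4)))*(-9) = (45 + 8*(12/(4 + √5))*(1 - 12/(4 + √5)))*(-9) = (45 + 96*(1 - 12/(4 + √5))/(4 + √5))*(-9) = -405 - 864*(1 - 12/(4 + √5))/(4 + √5)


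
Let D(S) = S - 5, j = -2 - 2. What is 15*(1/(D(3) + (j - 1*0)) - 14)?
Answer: -425/2 ≈ -212.50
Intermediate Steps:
j = -4
D(S) = -5 + S
15*(1/(D(3) + (j - 1*0)) - 14) = 15*(1/((-5 + 3) + (-4 - 1*0)) - 14) = 15*(1/(-2 + (-4 + 0)) - 14) = 15*(1/(-2 - 4) - 14) = 15*(1/(-6) - 14) = 15*(-⅙ - 14) = 15*(-85/6) = -425/2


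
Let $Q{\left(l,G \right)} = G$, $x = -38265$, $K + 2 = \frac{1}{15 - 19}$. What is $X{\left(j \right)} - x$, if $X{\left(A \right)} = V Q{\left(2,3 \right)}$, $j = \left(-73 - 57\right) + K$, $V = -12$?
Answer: $38229$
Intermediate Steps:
$K = - \frac{9}{4}$ ($K = -2 + \frac{1}{15 - 19} = -2 + \frac{1}{-4} = -2 - \frac{1}{4} = - \frac{9}{4} \approx -2.25$)
$j = - \frac{529}{4}$ ($j = \left(-73 - 57\right) - \frac{9}{4} = -130 - \frac{9}{4} = - \frac{529}{4} \approx -132.25$)
$X{\left(A \right)} = -36$ ($X{\left(A \right)} = \left(-12\right) 3 = -36$)
$X{\left(j \right)} - x = -36 - -38265 = -36 + 38265 = 38229$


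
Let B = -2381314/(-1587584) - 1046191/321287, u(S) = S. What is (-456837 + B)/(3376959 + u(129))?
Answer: -38836631730386387/287091935987011584 ≈ -0.13528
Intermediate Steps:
B = -447915430713/255035050304 (B = -2381314*(-1/1587584) - 1046191*1/321287 = 1190657/793792 - 1046191/321287 = -447915430713/255035050304 ≈ -1.7563)
(-456837 + B)/(3376959 + u(129)) = (-456837 - 447915430713/255035050304)/(3376959 + 129) = -116509895191159161/255035050304/3377088 = -116509895191159161/255035050304*1/3377088 = -38836631730386387/287091935987011584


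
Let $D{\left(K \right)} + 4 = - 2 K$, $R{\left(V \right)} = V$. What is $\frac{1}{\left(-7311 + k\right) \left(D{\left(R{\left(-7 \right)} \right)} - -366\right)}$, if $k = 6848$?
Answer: $- \frac{1}{174088} \approx -5.7442 \cdot 10^{-6}$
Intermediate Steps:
$D{\left(K \right)} = -4 - 2 K$
$\frac{1}{\left(-7311 + k\right) \left(D{\left(R{\left(-7 \right)} \right)} - -366\right)} = \frac{1}{\left(-7311 + 6848\right) \left(\left(-4 - -14\right) - -366\right)} = \frac{1}{\left(-463\right) \left(\left(-4 + 14\right) + 366\right)} = - \frac{1}{463 \left(10 + 366\right)} = - \frac{1}{463 \cdot 376} = \left(- \frac{1}{463}\right) \frac{1}{376} = - \frac{1}{174088}$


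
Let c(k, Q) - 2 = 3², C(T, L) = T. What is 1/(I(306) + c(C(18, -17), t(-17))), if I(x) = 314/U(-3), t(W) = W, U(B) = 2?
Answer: 1/168 ≈ 0.0059524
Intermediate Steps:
I(x) = 157 (I(x) = 314/2 = 314*(½) = 157)
c(k, Q) = 11 (c(k, Q) = 2 + 3² = 2 + 9 = 11)
1/(I(306) + c(C(18, -17), t(-17))) = 1/(157 + 11) = 1/168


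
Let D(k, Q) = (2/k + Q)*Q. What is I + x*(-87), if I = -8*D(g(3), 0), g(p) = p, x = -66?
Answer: 5742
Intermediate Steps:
D(k, Q) = Q*(Q + 2/k) (D(k, Q) = (Q + 2/k)*Q = Q*(Q + 2/k))
I = 0 (I = -0*(2 + 0*3)/3 = -0*(2 + 0)/3 = -0*2/3 = -8*0 = 0)
I + x*(-87) = 0 - 66*(-87) = 0 + 5742 = 5742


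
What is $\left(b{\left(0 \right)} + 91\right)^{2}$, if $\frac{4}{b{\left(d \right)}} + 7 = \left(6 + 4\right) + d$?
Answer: $\frac{76729}{9} \approx 8525.4$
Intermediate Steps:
$b{\left(d \right)} = \frac{4}{3 + d}$ ($b{\left(d \right)} = \frac{4}{-7 + \left(\left(6 + 4\right) + d\right)} = \frac{4}{-7 + \left(10 + d\right)} = \frac{4}{3 + d}$)
$\left(b{\left(0 \right)} + 91\right)^{2} = \left(\frac{4}{3 + 0} + 91\right)^{2} = \left(\frac{4}{3} + 91\right)^{2} = \left(\frac{277}{3}\right)^{2} = \frac{76729}{9}$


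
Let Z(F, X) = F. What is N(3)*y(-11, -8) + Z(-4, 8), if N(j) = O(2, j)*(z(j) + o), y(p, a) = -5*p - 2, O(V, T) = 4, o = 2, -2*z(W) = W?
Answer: 102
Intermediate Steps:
z(W) = -W/2
y(p, a) = -2 - 5*p
N(j) = 8 - 2*j (N(j) = 4*(-j/2 + 2) = 4*(2 - j/2) = 8 - 2*j)
N(3)*y(-11, -8) + Z(-4, 8) = (8 - 2*3)*(-2 - 5*(-11)) - 4 = (8 - 6)*(-2 + 55) - 4 = 2*53 - 4 = 106 - 4 = 102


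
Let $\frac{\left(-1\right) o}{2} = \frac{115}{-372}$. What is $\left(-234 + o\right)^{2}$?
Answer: $\frac{1884341281}{34596} \approx 54467.0$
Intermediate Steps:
$o = \frac{115}{186}$ ($o = - 2 \frac{115}{-372} = - 2 \cdot 115 \left(- \frac{1}{372}\right) = \left(-2\right) \left(- \frac{115}{372}\right) = \frac{115}{186} \approx 0.61828$)
$\left(-234 + o\right)^{2} = \left(-234 + \frac{115}{186}\right)^{2} = \left(- \frac{43409}{186}\right)^{2} = \frac{1884341281}{34596}$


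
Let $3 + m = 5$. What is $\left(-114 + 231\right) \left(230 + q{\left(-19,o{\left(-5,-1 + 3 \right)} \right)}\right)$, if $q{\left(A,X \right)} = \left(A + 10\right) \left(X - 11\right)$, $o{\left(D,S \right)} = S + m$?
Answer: $34281$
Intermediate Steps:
$m = 2$ ($m = -3 + 5 = 2$)
$o{\left(D,S \right)} = 2 + S$ ($o{\left(D,S \right)} = S + 2 = 2 + S$)
$q{\left(A,X \right)} = \left(-11 + X\right) \left(10 + A\right)$ ($q{\left(A,X \right)} = \left(10 + A\right) \left(-11 + X\right) = \left(-11 + X\right) \left(10 + A\right)$)
$\left(-114 + 231\right) \left(230 + q{\left(-19,o{\left(-5,-1 + 3 \right)} \right)}\right) = \left(-114 + 231\right) \left(230 - \left(-99 + 9 \left(2 + \left(-1 + 3\right)\right)\right)\right) = 117 \left(230 + \left(-110 + 209 + 10 \left(2 + 2\right) - 19 \left(2 + 2\right)\right)\right) = 117 \left(230 + \left(-110 + 209 + 10 \cdot 4 - 76\right)\right) = 117 \left(230 + \left(-110 + 209 + 40 - 76\right)\right) = 117 \left(230 + 63\right) = 117 \cdot 293 = 34281$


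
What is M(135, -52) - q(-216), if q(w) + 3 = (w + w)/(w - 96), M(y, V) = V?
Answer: -655/13 ≈ -50.385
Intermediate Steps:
q(w) = -3 + 2*w/(-96 + w) (q(w) = -3 + (w + w)/(w - 96) = -3 + (2*w)/(-96 + w) = -3 + 2*w/(-96 + w))
M(135, -52) - q(-216) = -52 - (288 - 1*(-216))/(-96 - 216) = -52 - (288 + 216)/(-312) = -52 - (-1)*504/312 = -52 - 1*(-21/13) = -52 + 21/13 = -655/13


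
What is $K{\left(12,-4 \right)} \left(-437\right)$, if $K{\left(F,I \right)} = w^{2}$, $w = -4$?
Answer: $-6992$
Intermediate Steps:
$K{\left(F,I \right)} = 16$ ($K{\left(F,I \right)} = \left(-4\right)^{2} = 16$)
$K{\left(12,-4 \right)} \left(-437\right) = 16 \left(-437\right) = -6992$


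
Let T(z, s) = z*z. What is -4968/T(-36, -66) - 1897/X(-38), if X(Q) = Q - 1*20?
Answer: 2512/87 ≈ 28.874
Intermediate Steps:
X(Q) = -20 + Q (X(Q) = Q - 20 = -20 + Q)
T(z, s) = z²
-4968/T(-36, -66) - 1897/X(-38) = -4968/((-36)²) - 1897/(-20 - 38) = -4968/1296 - 1897/(-58) = -4968*1/1296 - 1897*(-1/58) = -23/6 + 1897/58 = 2512/87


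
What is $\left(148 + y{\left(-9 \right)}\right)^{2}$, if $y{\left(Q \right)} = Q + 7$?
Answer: $21316$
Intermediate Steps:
$y{\left(Q \right)} = 7 + Q$
$\left(148 + y{\left(-9 \right)}\right)^{2} = \left(148 + \left(7 - 9\right)\right)^{2} = \left(148 - 2\right)^{2} = 146^{2} = 21316$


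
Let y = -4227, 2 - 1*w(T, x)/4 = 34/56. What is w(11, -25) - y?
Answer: 29628/7 ≈ 4232.6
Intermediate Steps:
w(T, x) = 39/7 (w(T, x) = 8 - 136/56 = 8 - 4*17/28 = 8 - 17/7 = 39/7)
w(11, -25) - y = 39/7 - 1*(-4227) = 39/7 + 4227 = 29628/7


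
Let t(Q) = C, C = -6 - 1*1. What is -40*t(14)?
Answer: 280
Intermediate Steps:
C = -7 (C = -6 - 1 = -7)
t(Q) = -7
-40*t(14) = -40*(-7) = 280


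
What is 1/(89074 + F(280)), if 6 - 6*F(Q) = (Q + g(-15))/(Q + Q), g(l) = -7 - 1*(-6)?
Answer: 1120/99763907 ≈ 1.1227e-5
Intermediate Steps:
g(l) = -1 (g(l) = -7 + 6 = -1)
F(Q) = 1 - (-1 + Q)/(12*Q) (F(Q) = 1 - (Q - 1)/(6*(Q + Q)) = 1 - (-1 + Q)/(6*(2*Q)) = 1 - (-1 + Q)*1/(2*Q)/6 = 1 - (-1 + Q)/(12*Q))
1/(89074 + F(280)) = 1/(89074 + (1/12)*(1 + 11*280)/280) = 1/(89074 + (1/12)*(1/280)*(1 + 3080)) = 1/(89074 + (1/12)*(1/280)*3081) = 1/(89074 + 1027/1120) = 1/(99763907/1120) = 1120/99763907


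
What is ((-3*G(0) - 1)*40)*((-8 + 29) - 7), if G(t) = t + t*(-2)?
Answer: -560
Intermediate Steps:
G(t) = -t (G(t) = t - 2*t = -t)
((-3*G(0) - 1)*40)*((-8 + 29) - 7) = ((-(-3)*0 - 1)*40)*((-8 + 29) - 7) = ((-3*0 - 1)*40)*(21 - 7) = ((0 - 1)*40)*14 = -1*40*14 = -40*14 = -560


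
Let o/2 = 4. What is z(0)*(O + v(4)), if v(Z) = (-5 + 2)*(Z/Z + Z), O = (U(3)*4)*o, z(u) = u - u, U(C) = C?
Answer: 0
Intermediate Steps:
o = 8 (o = 2*4 = 8)
z(u) = 0
O = 96 (O = (3*4)*8 = 12*8 = 96)
v(Z) = -3 - 3*Z (v(Z) = -3*(1 + Z) = -3 - 3*Z)
z(0)*(O + v(4)) = 0*(96 + (-3 - 3*4)) = 0*(96 + (-3 - 12)) = 0*(96 - 15) = 0*81 = 0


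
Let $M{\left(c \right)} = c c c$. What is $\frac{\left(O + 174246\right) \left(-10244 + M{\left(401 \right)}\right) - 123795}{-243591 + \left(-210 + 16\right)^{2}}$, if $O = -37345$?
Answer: $- \frac{8826138360462}{205955} \approx -4.2855 \cdot 10^{7}$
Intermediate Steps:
$M{\left(c \right)} = c^{3}$ ($M{\left(c \right)} = c^{2} c = c^{3}$)
$\frac{\left(O + 174246\right) \left(-10244 + M{\left(401 \right)}\right) - 123795}{-243591 + \left(-210 + 16\right)^{2}} = \frac{\left(-37345 + 174246\right) \left(-10244 + 401^{3}\right) - 123795}{-243591 + \left(-210 + 16\right)^{2}} = \frac{136901 \left(-10244 + 64481201\right) - 123795}{-243591 + \left(-194\right)^{2}} = \frac{136901 \cdot 64470957 - 123795}{-243591 + 37636} = \frac{8826138484257 - 123795}{-205955} = 8826138360462 \left(- \frac{1}{205955}\right) = - \frac{8826138360462}{205955}$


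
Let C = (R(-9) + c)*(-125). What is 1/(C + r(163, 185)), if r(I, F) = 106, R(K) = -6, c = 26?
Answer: -1/2394 ≈ -0.00041771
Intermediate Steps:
C = -2500 (C = (-6 + 26)*(-125) = 20*(-125) = -2500)
1/(C + r(163, 185)) = 1/(-2500 + 106) = 1/(-2394) = -1/2394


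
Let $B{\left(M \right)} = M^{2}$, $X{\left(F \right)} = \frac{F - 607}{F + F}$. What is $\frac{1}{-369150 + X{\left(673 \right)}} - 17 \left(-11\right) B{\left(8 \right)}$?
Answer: $\frac{2973304989983}{248437917} \approx 11968.0$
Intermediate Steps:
$X{\left(F \right)} = \frac{-607 + F}{2 F}$
$\frac{1}{-369150 + X{\left(673 \right)}} - 17 \left(-11\right) B{\left(8 \right)} = \frac{1}{-369150 + \frac{-607 + 673}{2 \cdot 673}} - 17 \left(-11\right) 8^{2} = \frac{1}{-369150 + \frac{1}{2} \cdot \frac{1}{673} \cdot 66} - \left(-187\right) 64 = \frac{1}{-369150 + \frac{33}{673}} - -11968 = \frac{1}{- \frac{248437917}{673}} + 11968 = - \frac{673}{248437917} + 11968 = \frac{2973304989983}{248437917}$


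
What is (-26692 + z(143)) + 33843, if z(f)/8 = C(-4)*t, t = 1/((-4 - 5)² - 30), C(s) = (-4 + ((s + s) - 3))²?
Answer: 122167/17 ≈ 7186.3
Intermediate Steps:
C(s) = (-7 + 2*s)² (C(s) = (-4 + (2*s - 3))² = (-4 + (-3 + 2*s))² = (-7 + 2*s)²)
t = 1/51 (t = 1/((-9)² - 30) = 1/(81 - 30) = 1/51 ≈ 0.019608)
z(f) = 600/17 (z(f) = 8*((-7 + 2*(-4))²*(1/51)) = 8*((-7 - 8)²*(1/51)) = 8*((-15)²*(1/51)) = 8*(225*(1/51)) = 8*(75/17) = 600/17)
(-26692 + z(143)) + 33843 = (-26692 + 600/17) + 33843 = -453164/17 + 33843 = 122167/17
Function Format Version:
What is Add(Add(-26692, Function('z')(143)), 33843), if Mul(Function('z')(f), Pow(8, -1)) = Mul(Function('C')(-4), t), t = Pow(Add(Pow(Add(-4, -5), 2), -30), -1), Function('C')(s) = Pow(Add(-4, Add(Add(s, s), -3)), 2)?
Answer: Rational(122167, 17) ≈ 7186.3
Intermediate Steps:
Function('C')(s) = Pow(Add(-7, Mul(2, s)), 2) (Function('C')(s) = Pow(Add(-4, Add(Mul(2, s), -3)), 2) = Pow(Add(-4, Add(-3, Mul(2, s))), 2) = Pow(Add(-7, Mul(2, s)), 2))
t = Rational(1, 51) (t = Pow(Add(Pow(-9, 2), -30), -1) = Pow(Add(81, -30), -1) = Pow(51, -1) = Rational(1, 51) ≈ 0.019608)
Function('z')(f) = Rational(600, 17) (Function('z')(f) = Mul(8, Mul(Pow(Add(-7, Mul(2, -4)), 2), Rational(1, 51))) = Mul(8, Mul(Pow(Add(-7, -8), 2), Rational(1, 51))) = Mul(8, Mul(Pow(-15, 2), Rational(1, 51))) = Mul(8, Mul(225, Rational(1, 51))) = Mul(8, Rational(75, 17)) = Rational(600, 17))
Add(Add(-26692, Function('z')(143)), 33843) = Add(Add(-26692, Rational(600, 17)), 33843) = Add(Rational(-453164, 17), 33843) = Rational(122167, 17)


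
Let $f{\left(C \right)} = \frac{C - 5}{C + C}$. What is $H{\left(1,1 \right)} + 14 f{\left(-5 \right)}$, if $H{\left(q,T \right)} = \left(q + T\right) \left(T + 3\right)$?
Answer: $22$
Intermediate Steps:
$f{\left(C \right)} = \frac{-5 + C}{2 C}$
$H{\left(q,T \right)} = \left(3 + T\right) \left(T + q\right)$ ($H{\left(q,T \right)} = \left(T + q\right) \left(3 + T\right) = \left(3 + T\right) \left(T + q\right)$)
$H{\left(1,1 \right)} + 14 f{\left(-5 \right)} = \left(1^{2} + 3 \cdot 1 + 3 \cdot 1 + 1 \cdot 1\right) + 14 \frac{-5 - 5}{2 \left(-5\right)} = \left(1 + 3 + 3 + 1\right) + 14 \cdot \frac{1}{2} \left(- \frac{1}{5}\right) \left(-10\right) = 8 + 14 \cdot 1 = 8 + 14 = 22$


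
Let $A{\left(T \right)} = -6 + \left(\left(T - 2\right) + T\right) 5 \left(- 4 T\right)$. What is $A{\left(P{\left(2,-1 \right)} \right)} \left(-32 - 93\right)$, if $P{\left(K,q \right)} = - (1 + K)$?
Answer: $60750$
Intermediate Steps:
$P{\left(K,q \right)} = -1 - K$
$A{\left(T \right)} = -6 - 4 T \left(-10 + 10 T\right)$ ($A{\left(T \right)} = -6 + \left(\left(-2 + T\right) + T\right) 5 \left(- 4 T\right) = -6 + \left(-2 + 2 T\right) 5 \left(- 4 T\right) = -6 + \left(-10 + 10 T\right) \left(- 4 T\right) = -6 - 4 T \left(-10 + 10 T\right)$)
$A{\left(P{\left(2,-1 \right)} \right)} \left(-32 - 93\right) = \left(-6 - 40 \left(-1 - 2\right)^{2} + 40 \left(-1 - 2\right)\right) \left(-32 - 93\right) = \left(-6 - 40 \left(-1 - 2\right)^{2} + 40 \left(-1 - 2\right)\right) \left(-125\right) = \left(-6 - 40 \left(-3\right)^{2} + 40 \left(-3\right)\right) \left(-125\right) = \left(-6 - 360 - 120\right) \left(-125\right) = \left(-486\right) \left(-125\right) = 60750$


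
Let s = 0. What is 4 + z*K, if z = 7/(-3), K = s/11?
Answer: 4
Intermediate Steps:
K = 0 (K = 0/11 = 0*(1/11) = 0)
z = -7/3 (z = 7*(-⅓) = -7/3 ≈ -2.3333)
4 + z*K = 4 - 7/3*0 = 4 + 0 = 4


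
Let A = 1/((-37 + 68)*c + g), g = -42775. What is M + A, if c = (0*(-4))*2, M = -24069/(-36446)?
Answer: 1029515029/1558977650 ≈ 0.66038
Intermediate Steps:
M = 24069/36446 (M = -24069*(-1/36446) = 24069/36446 ≈ 0.66040)
c = 0 (c = 0*2 = 0)
A = -1/42775 (A = 1/((-37 + 68)*0 - 42775) = 1/(31*0 - 42775) = 1/(0 - 42775) = 1/(-42775) = -1/42775 ≈ -2.3378e-5)
M + A = 24069/36446 - 1/42775 = 1029515029/1558977650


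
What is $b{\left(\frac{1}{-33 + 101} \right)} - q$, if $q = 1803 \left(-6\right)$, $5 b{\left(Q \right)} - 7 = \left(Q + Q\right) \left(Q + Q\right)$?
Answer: $\frac{62536133}{5780} \approx 10819.0$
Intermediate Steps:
$b{\left(Q \right)} = \frac{7}{5} + \frac{4 Q^{2}}{5}$ ($b{\left(Q \right)} = \frac{7}{5} + \frac{\left(Q + Q\right) \left(Q + Q\right)}{5} = \frac{7}{5} + \frac{2 Q 2 Q}{5} = \frac{7}{5} + \frac{4 Q^{2}}{5}$)
$q = -10818$
$b{\left(\frac{1}{-33 + 101} \right)} - q = \left(\frac{7}{5} + \frac{4 \left(\frac{1}{-33 + 101}\right)^{2}}{5}\right) - -10818 = \left(\frac{7}{5} + \frac{4 \left(\frac{1}{68}\right)^{2}}{5}\right) + 10818 = \left(\frac{7}{5} + \frac{4}{5 \cdot 4624}\right) + 10818 = \left(\frac{7}{5} + \frac{4}{5} \cdot \frac{1}{4624}\right) + 10818 = \left(\frac{7}{5} + \frac{1}{5780}\right) + 10818 = \frac{8093}{5780} + 10818 = \frac{62536133}{5780}$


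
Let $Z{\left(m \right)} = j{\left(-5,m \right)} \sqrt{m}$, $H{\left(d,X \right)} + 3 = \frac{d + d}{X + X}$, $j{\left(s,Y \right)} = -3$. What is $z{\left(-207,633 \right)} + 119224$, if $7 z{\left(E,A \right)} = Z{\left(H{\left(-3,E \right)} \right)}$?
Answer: $119224 - \frac{i \sqrt{14214}}{161} \approx 1.1922 \cdot 10^{5} - 0.74051 i$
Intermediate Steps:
$H{\left(d,X \right)} = -3 + \frac{d}{X}$ ($H{\left(d,X \right)} = -3 + \frac{d + d}{X + X} = -3 + \frac{2 d}{2 X} = -3 + 2 d \frac{1}{2 X} = -3 + \frac{d}{X}$)
$Z{\left(m \right)} = - 3 \sqrt{m}$
$z{\left(E,A \right)} = - \frac{3 \sqrt{-3 - \frac{3}{E}}}{7}$ ($z{\left(E,A \right)} = \frac{\left(-3\right) \sqrt{-3 - \frac{3}{E}}}{7} = - \frac{3 \sqrt{-3 - \frac{3}{E}}}{7}$)
$z{\left(-207,633 \right)} + 119224 = - \frac{3 \sqrt{3} \sqrt{- \frac{1 - 207}{-207}}}{7} + 119224 = - \frac{3 \sqrt{3} \sqrt{\left(-1\right) \left(- \frac{1}{207}\right) \left(-206\right)}}{7} + 119224 = - \frac{3 \sqrt{3} \sqrt{- \frac{206}{207}}}{7} + 119224 = - \frac{3 \sqrt{3} \frac{i \sqrt{4738}}{69}}{7} + 119224 = - \frac{i \sqrt{14214}}{161} + 119224 = 119224 - \frac{i \sqrt{14214}}{161}$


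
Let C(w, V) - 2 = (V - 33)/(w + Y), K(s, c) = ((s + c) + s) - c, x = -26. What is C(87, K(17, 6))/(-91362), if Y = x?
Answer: -41/1857694 ≈ -2.2070e-5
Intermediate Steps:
Y = -26
K(s, c) = 2*s (K(s, c) = ((c + s) + s) - c = (c + 2*s) - c = 2*s)
C(w, V) = 2 + (-33 + V)/(-26 + w) (C(w, V) = 2 + (V - 33)/(w - 26) = 2 + (-33 + V)/(-26 + w))
C(87, K(17, 6))/(-91362) = ((-85 + 2*17 + 2*87)/(-26 + 87))/(-91362) = ((-85 + 34 + 174)/61)*(-1/91362) = ((1/61)*123)*(-1/91362) = (123/61)*(-1/91362) = -41/1857694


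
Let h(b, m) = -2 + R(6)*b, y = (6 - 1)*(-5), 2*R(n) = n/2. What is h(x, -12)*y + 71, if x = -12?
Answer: 571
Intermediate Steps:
R(n) = n/4 (R(n) = (n/2)/2 = n/4)
y = -25 (y = 5*(-5) = -25)
h(b, m) = -2 + 3*b/2 (h(b, m) = -2 + ((¼)*6)*b = -2 + 3*b/2)
h(x, -12)*y + 71 = (-2 + (3/2)*(-12))*(-25) + 71 = (-2 - 18)*(-25) + 71 = -20*(-25) + 71 = 500 + 71 = 571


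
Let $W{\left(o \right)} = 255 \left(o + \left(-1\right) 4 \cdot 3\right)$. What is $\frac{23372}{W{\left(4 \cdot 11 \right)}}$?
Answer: $\frac{5843}{2040} \approx 2.8642$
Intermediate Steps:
$W{\left(o \right)} = -3060 + 255 o$ ($W{\left(o \right)} = 255 \left(o - 12\right) = 255 \left(-12 + o\right) = -3060 + 255 o$)
$\frac{23372}{W{\left(4 \cdot 11 \right)}} = \frac{23372}{-3060 + 255 \cdot 4 \cdot 11} = \frac{23372}{-3060 + 255 \cdot 44} = \frac{23372}{-3060 + 11220} = \frac{23372}{8160} = 23372 \cdot \frac{1}{8160} = \frac{5843}{2040}$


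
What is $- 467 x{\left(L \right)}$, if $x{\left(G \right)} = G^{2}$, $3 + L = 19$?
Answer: $-119552$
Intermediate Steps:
$L = 16$ ($L = -3 + 19 = 16$)
$- 467 x{\left(L \right)} = - 467 \cdot 16^{2} = \left(-467\right) 256 = -119552$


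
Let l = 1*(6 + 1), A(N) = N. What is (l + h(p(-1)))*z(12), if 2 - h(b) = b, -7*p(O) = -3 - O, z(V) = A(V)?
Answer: 732/7 ≈ 104.57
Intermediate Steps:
z(V) = V
p(O) = 3/7 + O/7 (p(O) = -(-3 - O)/7 = 3/7 + O/7)
l = 7 (l = 1*7 = 7)
h(b) = 2 - b
(l + h(p(-1)))*z(12) = (7 + (2 - (3/7 + (⅐)*(-1))))*12 = (7 + (2 - (3/7 - ⅐)))*12 = (7 + (2 - 1*2/7))*12 = (7 + (2 - 2/7))*12 = (7 + 12/7)*12 = (61/7)*12 = 732/7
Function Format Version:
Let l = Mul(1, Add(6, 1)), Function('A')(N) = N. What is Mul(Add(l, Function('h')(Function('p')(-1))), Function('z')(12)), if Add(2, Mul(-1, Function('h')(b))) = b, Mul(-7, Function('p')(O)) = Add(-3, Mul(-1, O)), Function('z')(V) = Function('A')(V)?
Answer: Rational(732, 7) ≈ 104.57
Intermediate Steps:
Function('z')(V) = V
Function('p')(O) = Add(Rational(3, 7), Mul(Rational(1, 7), O)) (Function('p')(O) = Mul(Rational(-1, 7), Add(-3, Mul(-1, O))) = Add(Rational(3, 7), Mul(Rational(1, 7), O)))
l = 7 (l = Mul(1, 7) = 7)
Function('h')(b) = Add(2, Mul(-1, b))
Mul(Add(l, Function('h')(Function('p')(-1))), Function('z')(12)) = Mul(Add(7, Add(2, Mul(-1, Add(Rational(3, 7), Mul(Rational(1, 7), -1))))), 12) = Mul(Add(7, Add(2, Mul(-1, Add(Rational(3, 7), Rational(-1, 7))))), 12) = Mul(Add(7, Add(2, Mul(-1, Rational(2, 7)))), 12) = Mul(Add(7, Add(2, Rational(-2, 7))), 12) = Mul(Add(7, Rational(12, 7)), 12) = Mul(Rational(61, 7), 12) = Rational(732, 7)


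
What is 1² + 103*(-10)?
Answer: -1029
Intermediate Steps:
1² + 103*(-10) = 1 - 1030 = -1029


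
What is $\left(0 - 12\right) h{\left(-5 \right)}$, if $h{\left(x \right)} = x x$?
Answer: $-300$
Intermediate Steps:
$h{\left(x \right)} = x^{2}$
$\left(0 - 12\right) h{\left(-5 \right)} = \left(0 - 12\right) \left(-5\right)^{2} = \left(-12\right) 25 = -300$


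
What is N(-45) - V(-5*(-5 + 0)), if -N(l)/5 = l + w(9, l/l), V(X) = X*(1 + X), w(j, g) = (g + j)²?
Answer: -925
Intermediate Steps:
N(l) = -500 - 5*l (N(l) = -5*(l + (l/l + 9)²) = -5*(l + (1 + 9)²) = -5*(l + 10²) = -5*(l + 100) = -5*(100 + l) = -500 - 5*l)
N(-45) - V(-5*(-5 + 0)) = (-500 - 5*(-45)) - (-5*(-5 + 0))*(1 - 5*(-5 + 0)) = (-500 + 225) - (-5*(-5))*(1 - 5*(-5)) = -275 - 25*(1 + 25) = -275 - 25*26 = -275 - 1*650 = -275 - 650 = -925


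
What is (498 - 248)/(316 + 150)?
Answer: 125/233 ≈ 0.53648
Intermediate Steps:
(498 - 248)/(316 + 150) = 250/466 = 250*(1/466) = 125/233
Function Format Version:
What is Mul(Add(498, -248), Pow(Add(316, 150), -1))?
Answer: Rational(125, 233) ≈ 0.53648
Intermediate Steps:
Mul(Add(498, -248), Pow(Add(316, 150), -1)) = Mul(250, Pow(466, -1)) = Mul(250, Rational(1, 466)) = Rational(125, 233)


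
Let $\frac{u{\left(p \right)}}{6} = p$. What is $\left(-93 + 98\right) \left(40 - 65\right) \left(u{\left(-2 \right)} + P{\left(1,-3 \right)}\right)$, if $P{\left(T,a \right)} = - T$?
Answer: $1625$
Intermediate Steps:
$u{\left(p \right)} = 6 p$
$\left(-93 + 98\right) \left(40 - 65\right) \left(u{\left(-2 \right)} + P{\left(1,-3 \right)}\right) = \left(-93 + 98\right) \left(40 - 65\right) \left(6 \left(-2\right) - 1\right) = 5 \left(- 25 \left(-12 - 1\right)\right) = 5 \left(\left(-25\right) \left(-13\right)\right) = 5 \cdot 325 = 1625$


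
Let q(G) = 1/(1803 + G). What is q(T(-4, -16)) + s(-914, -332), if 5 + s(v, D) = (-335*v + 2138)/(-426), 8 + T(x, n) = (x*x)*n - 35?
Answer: -77821401/106784 ≈ -728.77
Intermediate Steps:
T(x, n) = -43 + n*x**2 (T(x, n) = -8 + ((x*x)*n - 35) = -8 + (x**2*n - 35) = -8 + (n*x**2 - 35) = -8 + (-35 + n*x**2) = -43 + n*x**2)
s(v, D) = -2134/213 + 335*v/426 (s(v, D) = -5 + (-335*v + 2138)/(-426) = -5 + (2138 - 335*v)*(-1/426) = -5 + (-1069/213 + 335*v/426) = -2134/213 + 335*v/426)
q(T(-4, -16)) + s(-914, -332) = 1/(1803 + (-43 - 16*(-4)**2)) + (-2134/213 + (335/426)*(-914)) = 1/(1803 + (-43 - 16*16)) + (-2134/213 - 153095/213) = 1/(1803 + (-43 - 256)) - 51743/71 = 1/(1803 - 299) - 51743/71 = 1/1504 - 51743/71 = -77821401/106784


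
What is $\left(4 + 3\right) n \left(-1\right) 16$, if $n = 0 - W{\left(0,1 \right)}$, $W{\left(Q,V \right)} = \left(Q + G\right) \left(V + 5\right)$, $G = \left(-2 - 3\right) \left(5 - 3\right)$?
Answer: $-6720$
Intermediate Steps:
$G = -10$ ($G = \left(-5\right) 2 = -10$)
$W{\left(Q,V \right)} = \left(-10 + Q\right) \left(5 + V\right)$ ($W{\left(Q,V \right)} = \left(Q - 10\right) \left(V + 5\right) = \left(-10 + Q\right) \left(5 + V\right)$)
$n = 60$ ($n = 0 - \left(-50 - 10 + 5 \cdot 0 + 0 \cdot 1\right) = 0 - \left(-50 - 10 + 0 + 0\right) = 0 - -60 = 0 + 60 = 60$)
$\left(4 + 3\right) n \left(-1\right) 16 = \left(4 + 3\right) 60 \left(-1\right) 16 = 7 \cdot 60 \left(-1\right) 16 = 420 \left(-1\right) 16 = \left(-420\right) 16 = -6720$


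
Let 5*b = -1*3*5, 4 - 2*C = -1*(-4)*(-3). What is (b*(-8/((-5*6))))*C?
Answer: -32/5 ≈ -6.4000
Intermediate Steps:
C = 8 (C = 2 - (-1*(-4))*(-3)/2 = 2 - 2*(-3) = 2 - 1/2*(-12) = 2 + 6 = 8)
b = -3 (b = (-1*3*5)/5 = (-3*5)/5 = (1/5)*(-15) = -3)
(b*(-8/((-5*6))))*C = -(-24)/((-5*6))*8 = -(-24)/(-30)*8 = -(-24)*(-1)/30*8 = -3*4/15*8 = -4/5*8 = -32/5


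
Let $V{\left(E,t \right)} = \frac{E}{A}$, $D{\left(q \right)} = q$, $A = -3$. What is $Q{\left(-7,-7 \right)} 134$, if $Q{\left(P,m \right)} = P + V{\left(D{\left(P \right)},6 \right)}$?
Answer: $- \frac{1876}{3} \approx -625.33$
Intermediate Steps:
$V{\left(E,t \right)} = - \frac{E}{3}$ ($V{\left(E,t \right)} = \frac{E}{-3} = E \left(- \frac{1}{3}\right) = - \frac{E}{3}$)
$Q{\left(P,m \right)} = \frac{2 P}{3}$ ($Q{\left(P,m \right)} = P - \frac{P}{3} = \frac{2 P}{3}$)
$Q{\left(-7,-7 \right)} 134 = \frac{2}{3} \left(-7\right) 134 = \left(- \frac{14}{3}\right) 134 = - \frac{1876}{3}$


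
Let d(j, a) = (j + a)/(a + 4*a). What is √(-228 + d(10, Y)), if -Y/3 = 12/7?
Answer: I*√205370/30 ≈ 15.106*I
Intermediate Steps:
Y = -36/7 ≈ -5.1429
d(j, a) = (a + j)/(5*a) (d(j, a) = (a + j)/((5*a)) = (a + j)*(1/(5*a)) = (a + j)/(5*a))
√(-228 + d(10, Y)) = √(-228 + (-36/7 + 10)/(5*(-36/7))) = √(-228 + (⅕)*(-7/36)*(34/7)) = √(-228 - 17/90) = √(-20537/90) = I*√205370/30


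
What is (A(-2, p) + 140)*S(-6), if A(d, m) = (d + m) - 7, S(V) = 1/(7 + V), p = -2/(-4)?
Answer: 263/2 ≈ 131.50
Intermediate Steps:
p = ½ (p = -2*(-¼) = ½ ≈ 0.50000)
A(d, m) = -7 + d + m
(A(-2, p) + 140)*S(-6) = ((-7 - 2 + ½) + 140)/(7 - 6) = (-17/2 + 140)/1 = (263/2)*1 = 263/2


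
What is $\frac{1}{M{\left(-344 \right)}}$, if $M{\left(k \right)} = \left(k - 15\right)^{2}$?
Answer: $\frac{1}{128881} \approx 7.7591 \cdot 10^{-6}$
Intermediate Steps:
$M{\left(k \right)} = \left(-15 + k\right)^{2}$
$\frac{1}{M{\left(-344 \right)}} = \frac{1}{\left(-15 - 344\right)^{2}} = \frac{1}{\left(-359\right)^{2}} = \frac{1}{128881}$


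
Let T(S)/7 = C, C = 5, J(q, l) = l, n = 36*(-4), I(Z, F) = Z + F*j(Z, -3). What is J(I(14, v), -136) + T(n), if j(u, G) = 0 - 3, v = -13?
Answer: -101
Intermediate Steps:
j(u, G) = -3
I(Z, F) = Z - 3*F (I(Z, F) = Z + F*(-3) = Z - 3*F)
n = -144
T(S) = 35 (T(S) = 7*5 = 35)
J(I(14, v), -136) + T(n) = -136 + 35 = -101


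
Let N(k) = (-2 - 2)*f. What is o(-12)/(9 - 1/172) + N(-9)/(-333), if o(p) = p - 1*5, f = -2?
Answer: -58004/30303 ≈ -1.9141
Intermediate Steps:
o(p) = -5 + p (o(p) = p - 5 = -5 + p)
N(k) = 8 (N(k) = (-2 - 2)*(-2) = -4*(-2) = 8)
o(-12)/(9 - 1/172) + N(-9)/(-333) = (-5 - 12)/(9 - 1/172) + 8/(-333) = -17/(9 - 1*1/172) + 8*(-1/333) = -17/(9 - 1/172) - 8/333 = -17/1547/172 - 8/333 = -17*172/1547 - 8/333 = -172/91 - 8/333 = -58004/30303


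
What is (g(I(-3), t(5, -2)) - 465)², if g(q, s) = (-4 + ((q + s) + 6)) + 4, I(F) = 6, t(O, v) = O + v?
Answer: 202500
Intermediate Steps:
g(q, s) = 6 + q + s (g(q, s) = (-4 + (6 + q + s)) + 4 = (2 + q + s) + 4 = 6 + q + s)
(g(I(-3), t(5, -2)) - 465)² = ((6 + 6 + (5 - 2)) - 465)² = ((6 + 6 + 3) - 465)² = (15 - 465)² = (-450)² = 202500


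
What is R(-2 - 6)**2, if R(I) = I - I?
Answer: 0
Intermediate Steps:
R(I) = 0
R(-2 - 6)**2 = 0**2 = 0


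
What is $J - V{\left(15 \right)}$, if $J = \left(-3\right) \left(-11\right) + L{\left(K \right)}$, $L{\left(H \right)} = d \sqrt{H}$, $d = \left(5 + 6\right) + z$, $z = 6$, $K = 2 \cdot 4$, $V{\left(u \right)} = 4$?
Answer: $29 + 34 \sqrt{2} \approx 77.083$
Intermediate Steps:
$K = 8$
$d = 17$ ($d = \left(5 + 6\right) + 6 = 11 + 6 = 17$)
$L{\left(H \right)} = 17 \sqrt{H}$
$J = 33 + 34 \sqrt{2}$ ($J = \left(-3\right) \left(-11\right) + 17 \sqrt{8} = 33 + 17 \cdot 2 \sqrt{2} = 33 + 34 \sqrt{2} \approx 81.083$)
$J - V{\left(15 \right)} = \left(33 + 34 \sqrt{2}\right) - 4 = 29 + 34 \sqrt{2}$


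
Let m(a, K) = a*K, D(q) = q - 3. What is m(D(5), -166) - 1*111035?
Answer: -111367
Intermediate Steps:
D(q) = -3 + q
m(a, K) = K*a
m(D(5), -166) - 1*111035 = -166*(-3 + 5) - 1*111035 = -166*2 - 111035 = -332 - 111035 = -111367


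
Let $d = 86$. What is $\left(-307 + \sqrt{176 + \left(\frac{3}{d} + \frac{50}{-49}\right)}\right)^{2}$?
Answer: $\frac{\left(184814 - \sqrt{63425946}\right)^{2}}{362404} \approx 86301.0$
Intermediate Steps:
$\left(-307 + \sqrt{176 + \left(\frac{3}{d} + \frac{50}{-49}\right)}\right)^{2} = \left(-307 + \sqrt{176 + \left(\frac{3}{86} + \frac{50}{-49}\right)}\right)^{2} = \left(-307 + \sqrt{176 + \left(3 \cdot \frac{1}{86} + 50 \left(- \frac{1}{49}\right)\right)}\right)^{2} = \left(-307 + \sqrt{176 + \left(\frac{3}{86} - \frac{50}{49}\right)}\right)^{2} = \left(-307 + \sqrt{176 - \frac{4153}{4214}}\right)^{2} = \left(-307 + \sqrt{\frac{737511}{4214}}\right)^{2} = \left(-307 + \frac{\sqrt{63425946}}{602}\right)^{2}$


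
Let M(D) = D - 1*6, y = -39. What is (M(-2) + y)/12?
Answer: -47/12 ≈ -3.9167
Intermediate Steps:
M(D) = -6 + D (M(D) = D - 6 = -6 + D)
(M(-2) + y)/12 = ((-6 - 2) - 39)/12 = (-8 - 39)/12 = (1/12)*(-47) = -47/12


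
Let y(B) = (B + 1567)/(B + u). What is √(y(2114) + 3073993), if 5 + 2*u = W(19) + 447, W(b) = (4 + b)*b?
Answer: √80174229253591/5107 ≈ 1753.3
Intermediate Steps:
W(b) = b*(4 + b)
u = 879/2 (u = -5/2 + (19*(4 + 19) + 447)/2 = -5/2 + (19*23 + 447)/2 = -5/2 + (437 + 447)/2 = -5/2 + (½)*884 = -5/2 + 442 = 879/2 ≈ 439.50)
y(B) = (1567 + B)/(879/2 + B) (y(B) = (B + 1567)/(B + 879/2) = (1567 + B)/(879/2 + B))
√(y(2114) + 3073993) = √(2*(1567 + 2114)/(879 + 2*2114) + 3073993) = √(2*3681/(879 + 4228) + 3073993) = √(2*3681/5107 + 3073993) = √(2*(1/5107)*3681 + 3073993) = √(7362/5107 + 3073993) = √(15698889613/5107) = √80174229253591/5107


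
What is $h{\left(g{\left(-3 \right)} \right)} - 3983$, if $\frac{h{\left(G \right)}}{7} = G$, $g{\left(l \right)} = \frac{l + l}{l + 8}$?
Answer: $- \frac{19957}{5} \approx -3991.4$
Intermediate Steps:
$g{\left(l \right)} = \frac{2 l}{8 + l}$
$h{\left(G \right)} = 7 G$
$h{\left(g{\left(-3 \right)} \right)} - 3983 = 7 \cdot 2 \left(-3\right) \frac{1}{8 - 3} - 3983 = 7 \cdot 2 \left(-3\right) \frac{1}{5} - 3983 = 7 \left(- \frac{6}{5}\right) - 3983 = - \frac{42}{5} - 3983 = - \frac{19957}{5}$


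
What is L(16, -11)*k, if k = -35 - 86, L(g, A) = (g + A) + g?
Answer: -2541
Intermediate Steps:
L(g, A) = A + 2*g (L(g, A) = (A + g) + g = A + 2*g)
k = -121
L(16, -11)*k = (-11 + 2*16)*(-121) = (-11 + 32)*(-121) = 21*(-121) = -2541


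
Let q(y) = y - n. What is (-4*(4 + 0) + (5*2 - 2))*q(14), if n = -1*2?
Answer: -128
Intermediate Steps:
n = -2
q(y) = 2 + y (q(y) = y - 1*(-2) = y + 2 = 2 + y)
(-4*(4 + 0) + (5*2 - 2))*q(14) = (-4*(4 + 0) + (5*2 - 2))*(2 + 14) = (-4*4 + (10 - 2))*16 = (-16 + 8)*16 = -8*16 = -128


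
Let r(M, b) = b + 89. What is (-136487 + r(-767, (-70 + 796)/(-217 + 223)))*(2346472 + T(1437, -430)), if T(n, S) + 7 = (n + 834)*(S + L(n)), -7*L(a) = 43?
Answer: -1293526566084/7 ≈ -1.8479e+11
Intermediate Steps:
L(a) = -43/7 (L(a) = -⅐*43 = -43/7)
r(M, b) = 89 + b
T(n, S) = -7 + (834 + n)*(-43/7 + S) (T(n, S) = -7 + (n + 834)*(S - 43/7) = -7 + (834 + n)*(-43/7 + S))
(-136487 + r(-767, (-70 + 796)/(-217 + 223)))*(2346472 + T(1437, -430)) = (-136487 + (89 + (-70 + 796)/(-217 + 223)))*(2346472 + (-35911/7 + 834*(-430) - 43/7*1437 - 430*1437)) = (-136487 + (89 + 726/6))*(2346472 + (-35911/7 - 358620 - 61791/7 - 617910)) = (-136487 + (89 + 726*(⅙)))*(2346472 - 6933412/7) = (-136487 + (89 + 121))*(9491892/7) = (-136487 + 210)*(9491892/7) = -136277*9491892/7 = -1293526566084/7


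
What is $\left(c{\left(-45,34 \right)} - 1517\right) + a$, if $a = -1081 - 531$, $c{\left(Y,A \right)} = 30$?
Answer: $-3099$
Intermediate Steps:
$a = -1612$
$\left(c{\left(-45,34 \right)} - 1517\right) + a = \left(30 - 1517\right) - 1612 = -1487 - 1612 = -3099$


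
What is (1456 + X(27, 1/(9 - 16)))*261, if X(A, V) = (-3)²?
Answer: 382365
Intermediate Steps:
X(A, V) = 9
(1456 + X(27, 1/(9 - 16)))*261 = (1456 + 9)*261 = 1465*261 = 382365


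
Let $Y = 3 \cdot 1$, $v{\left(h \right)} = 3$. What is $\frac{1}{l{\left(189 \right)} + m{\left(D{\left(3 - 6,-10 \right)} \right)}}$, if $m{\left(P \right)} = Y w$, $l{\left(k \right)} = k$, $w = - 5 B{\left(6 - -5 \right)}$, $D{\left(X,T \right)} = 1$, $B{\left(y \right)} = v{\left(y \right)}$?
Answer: $\frac{1}{144} \approx 0.0069444$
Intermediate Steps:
$B{\left(y \right)} = 3$
$Y = 3$
$w = -15$ ($w = \left(-5\right) 3 = -15$)
$m{\left(P \right)} = -45$ ($m{\left(P \right)} = 3 \left(-15\right) = -45$)
$\frac{1}{l{\left(189 \right)} + m{\left(D{\left(3 - 6,-10 \right)} \right)}} = \frac{1}{189 - 45} = \frac{1}{144}$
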